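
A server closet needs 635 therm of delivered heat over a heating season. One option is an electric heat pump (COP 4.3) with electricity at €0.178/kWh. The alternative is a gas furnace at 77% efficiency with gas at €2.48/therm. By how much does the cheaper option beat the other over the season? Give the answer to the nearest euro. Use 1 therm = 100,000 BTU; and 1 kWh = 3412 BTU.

€1275

Heat load = 635 therm × 100,000 = 63,500,000 BTU
Gas: input = 63,500,000 / 0.77 = 82,467,532 BTU = 824.7 therm → 824.7 × €2.48 = €2,045.19
Heat pump: 63,500,000 BTU / 3412 = 18,610 kWh heat; / 4.3 = 4,328 kWh in → × €0.178 = €770.40
Difference = |€2,045.19 − €770.40| = €1,274.79 ≈ €1275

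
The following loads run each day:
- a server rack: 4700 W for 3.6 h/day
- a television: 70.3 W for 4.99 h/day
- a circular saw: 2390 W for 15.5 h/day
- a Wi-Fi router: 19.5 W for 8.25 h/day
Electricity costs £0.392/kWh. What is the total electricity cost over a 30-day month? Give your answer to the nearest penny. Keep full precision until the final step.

server rack: 4700 W × 3.6 h × 30 d = 507,600 Wh = 507.6 kWh
television: 70.3 W × 4.99 h × 30 d = 10,524 Wh = 10.52 kWh
circular saw: 2390 W × 15.5 h × 30 d = 1,111,350 Wh = 1,111 kWh
Wi-Fi router: 19.5 W × 8.25 h × 30 d = 4,826 Wh = 4.826 kWh
Total energy = 507.6 + 10.52 + 1,111 + 4.826 = 1,634 kWh
Cost = 1,634 kWh × £0.392 = £640.65

£640.65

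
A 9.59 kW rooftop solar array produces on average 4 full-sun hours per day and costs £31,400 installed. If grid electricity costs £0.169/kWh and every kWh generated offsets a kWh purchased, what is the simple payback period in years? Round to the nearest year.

13 years

Daily generation = 9.59 kW × 4 h = 38.36 kWh
Annual generation = 38.36 × 365 = 14001 kWh
Annual savings = 14001 × £0.169 = £2,366.24
Payback = £31,400 / £2,366.24 = 13.3 years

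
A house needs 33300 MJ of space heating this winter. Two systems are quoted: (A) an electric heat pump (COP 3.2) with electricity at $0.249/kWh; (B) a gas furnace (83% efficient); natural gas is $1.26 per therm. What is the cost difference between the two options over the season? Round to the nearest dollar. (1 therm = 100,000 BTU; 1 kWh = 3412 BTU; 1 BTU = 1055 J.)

$241

Heat load = 33300 MJ = 33,300,000,000 J / 1055 = 31,563,981 BTU
Gas: input = 31,563,981 / 0.830 = 38,028,893 BTU = 380.3 therm → 380.3 × $1.26 = $479.16
Heat pump: 31,563,981 BTU / 3412 = 9,251 kWh heat; / 3.2 = 2,891 kWh in → × $0.249 = $719.83
Difference = |$479.16 − $719.83| = $240.67 ≈ $241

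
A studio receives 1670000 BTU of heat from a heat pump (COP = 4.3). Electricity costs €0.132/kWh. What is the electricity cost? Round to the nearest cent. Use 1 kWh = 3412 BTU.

Heat delivered = 1,670,000 BTU / 3412 = 489.4 kWh
Electrical input = 489.4 kWh / 4.3 = 113.8 kWh
Cost = 113.8 × €0.132/kWh = €15.02

€15.02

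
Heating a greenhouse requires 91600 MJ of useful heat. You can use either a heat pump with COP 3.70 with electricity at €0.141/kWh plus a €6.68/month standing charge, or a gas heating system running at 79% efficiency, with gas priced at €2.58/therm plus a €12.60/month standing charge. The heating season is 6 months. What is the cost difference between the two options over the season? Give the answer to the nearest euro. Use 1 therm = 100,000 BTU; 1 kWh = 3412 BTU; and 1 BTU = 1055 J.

€1901

Heat load = 91600 MJ = 91,600,000,000 J / 1055 = 86,824,645 BTU
Gas: input = 86,824,645 / 0.79 = 109,904,613 BTU = 1,099 therm → 1,099 × €2.58 = €2,835.54; + 6 × €12.60 standing = €2,911.14
Heat pump: 86,824,645 BTU / 3412 = 25,450 kWh heat; / 3.70 = 6,878 kWh in → × €0.141 = €969.73; + 6 × €6.68 standing = €1,009.81
Difference = |€2,911.14 − €1,009.81| = €1,901.33 ≈ €1901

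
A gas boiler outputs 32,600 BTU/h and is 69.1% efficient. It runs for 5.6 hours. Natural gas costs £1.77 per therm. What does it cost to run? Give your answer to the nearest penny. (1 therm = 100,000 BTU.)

£4.68

Heat delivered = 32,600 BTU/h × 5.6 h = 182,560 BTU
Gas input = 182,560 / 0.691 = 264,197 BTU
= 264,197 / 100,000 = 2.642 therm
Cost = 2.642 × £1.77/therm = £4.68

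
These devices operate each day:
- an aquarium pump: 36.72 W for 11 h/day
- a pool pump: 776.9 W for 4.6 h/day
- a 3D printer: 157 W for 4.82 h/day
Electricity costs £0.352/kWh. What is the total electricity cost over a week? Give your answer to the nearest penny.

£11.67

aquarium pump: 36.72 W × 11 h × 7 d = 2,827 Wh = 2.827 kWh
pool pump: 776.9 W × 4.6 h × 7 d = 25,016 Wh = 25.02 kWh
3D printer: 157 W × 4.82 h × 7 d = 5,297 Wh = 5.297 kWh
Total energy = 2.827 + 25.02 + 5.297 = 33.14 kWh
Cost = 33.14 kWh × £0.352 = £11.67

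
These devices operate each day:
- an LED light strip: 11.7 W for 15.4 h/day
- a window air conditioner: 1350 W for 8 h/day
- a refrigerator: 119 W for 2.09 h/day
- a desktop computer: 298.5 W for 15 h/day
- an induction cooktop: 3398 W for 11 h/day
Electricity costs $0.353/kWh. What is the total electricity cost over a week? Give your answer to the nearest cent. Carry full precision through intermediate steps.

LED light strip: 11.7 W × 15.4 h × 7 d = 1,261 Wh = 1.261 kWh
window air conditioner: 1350 W × 8 h × 7 d = 75,600 Wh = 75.6 kWh
refrigerator: 119 W × 2.09 h × 7 d = 1,741 Wh = 1.741 kWh
desktop computer: 298.5 W × 15 h × 7 d = 31,342 Wh = 31.34 kWh
induction cooktop: 3398 W × 11 h × 7 d = 261,646 Wh = 261.6 kWh
Total energy = 1.261 + 75.6 + 1.741 + 31.34 + 261.6 = 371.6 kWh
Cost = 371.6 kWh × $0.353 = $131.17

$131.17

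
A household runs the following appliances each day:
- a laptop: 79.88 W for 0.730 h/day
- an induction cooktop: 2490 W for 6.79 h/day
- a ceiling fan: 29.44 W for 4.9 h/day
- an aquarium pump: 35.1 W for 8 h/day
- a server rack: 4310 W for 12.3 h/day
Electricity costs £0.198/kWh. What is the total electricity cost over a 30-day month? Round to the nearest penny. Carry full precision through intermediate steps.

£418.20

laptop: 79.88 W × 0.730 h × 30 d = 1,749 Wh = 1.749 kWh
induction cooktop: 2490 W × 6.79 h × 30 d = 507,213 Wh = 507.2 kWh
ceiling fan: 29.44 W × 4.9 h × 30 d = 4,328 Wh = 4.328 kWh
aquarium pump: 35.1 W × 8 h × 30 d = 8,424 Wh = 8.424 kWh
server rack: 4310 W × 12.3 h × 30 d = 1,590,390 Wh = 1,590 kWh
Total energy = 1.749 + 507.2 + 4.328 + 8.424 + 1,590 = 2,112 kWh
Cost = 2,112 kWh × £0.198 = £418.20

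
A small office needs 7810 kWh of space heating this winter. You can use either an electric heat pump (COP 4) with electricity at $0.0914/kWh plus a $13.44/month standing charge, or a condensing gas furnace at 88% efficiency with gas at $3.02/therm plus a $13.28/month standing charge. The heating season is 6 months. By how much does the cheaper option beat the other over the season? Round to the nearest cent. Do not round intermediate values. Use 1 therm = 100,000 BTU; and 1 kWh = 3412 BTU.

$735.08

Heat load = 7810 kWh × 3412 = 26,647,720 BTU
Gas: input = 26,647,720 / 0.88 = 30,281,500 BTU = 302.8 therm → 302.8 × $3.02 = $914.50; + 6 × $13.28 standing = $994.18
Heat pump: 26,647,720 BTU / 3412 = 7,810 kWh heat; / 4 = 1,952 kWh in → × $0.0914 = $178.46; + 6 × $13.44 standing = $259.10
Difference = |$994.18 − $259.10| = $735.08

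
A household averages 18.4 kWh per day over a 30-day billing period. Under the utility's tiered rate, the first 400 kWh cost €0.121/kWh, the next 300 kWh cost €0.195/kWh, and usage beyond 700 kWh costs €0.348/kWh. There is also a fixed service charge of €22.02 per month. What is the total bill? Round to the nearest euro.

Usage = 18.4 kWh/day × 30 days = 552 kWh
First 400 kWh × €0.121 = €48.40
Next 152 kWh × €0.195 = €29.64
Remaining tier: 0 kWh (not reached)
Energy charge = €78.04; + service €22.02 = €100.06 ≈ €100

€100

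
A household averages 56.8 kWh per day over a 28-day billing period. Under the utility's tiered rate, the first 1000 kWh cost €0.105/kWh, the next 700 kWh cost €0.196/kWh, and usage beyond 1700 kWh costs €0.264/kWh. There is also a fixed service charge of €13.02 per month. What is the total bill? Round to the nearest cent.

€233.74

Usage = 56.8 kWh/day × 28 days = 1590.4 kWh
First 1000 kWh × €0.105 = €105.00
Next 590.4 kWh × €0.196 = €115.72
Remaining tier: 0 kWh (not reached)
Energy charge = €220.72; + service €13.02 = €233.74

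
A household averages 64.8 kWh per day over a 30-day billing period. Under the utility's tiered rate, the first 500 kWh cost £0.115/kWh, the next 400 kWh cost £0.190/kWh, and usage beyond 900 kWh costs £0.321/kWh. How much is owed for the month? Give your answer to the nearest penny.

Usage = 64.8 kWh/day × 30 days = 1944 kWh
First 500 kWh × £0.115 = £57.50
Next 400 kWh × £0.190 = £76.00
Remaining 1044 kWh × £0.321 = £335.12
Total = £468.62

£468.62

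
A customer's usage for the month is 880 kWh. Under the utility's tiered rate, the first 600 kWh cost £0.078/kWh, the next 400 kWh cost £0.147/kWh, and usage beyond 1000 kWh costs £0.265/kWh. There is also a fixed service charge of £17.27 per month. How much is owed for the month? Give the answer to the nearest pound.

First 600 kWh × £0.078 = £46.80
Next 280 kWh × £0.147 = £41.16
Remaining tier: 0 kWh (not reached)
Energy charge = £87.96; + service £17.27 = £105.23 ≈ £105

£105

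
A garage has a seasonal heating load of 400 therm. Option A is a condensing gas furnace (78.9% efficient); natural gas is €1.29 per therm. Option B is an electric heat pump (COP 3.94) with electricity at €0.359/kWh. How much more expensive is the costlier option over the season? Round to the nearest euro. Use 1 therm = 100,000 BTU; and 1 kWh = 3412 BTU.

€414

Heat load = 400 therm × 100,000 = 40,000,000 BTU
Gas: input = 40,000,000 / 0.789 = 50,697,085 BTU = 507 therm → 507 × €1.29 = €653.99
Heat pump: 40,000,000 BTU / 3412 = 11,720 kWh heat; / 3.94 = 2,975 kWh in → × €0.359 = €1,068.19
Difference = |€653.99 − €1,068.19| = €414.20 ≈ €414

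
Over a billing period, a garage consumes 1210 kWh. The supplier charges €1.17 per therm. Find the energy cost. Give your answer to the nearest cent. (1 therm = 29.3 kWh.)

1210 kWh × (0.03413 therm/kWh) = 41.3 therm
Cost = 41.3 therm × €1.17/therm = €48.32

€48.32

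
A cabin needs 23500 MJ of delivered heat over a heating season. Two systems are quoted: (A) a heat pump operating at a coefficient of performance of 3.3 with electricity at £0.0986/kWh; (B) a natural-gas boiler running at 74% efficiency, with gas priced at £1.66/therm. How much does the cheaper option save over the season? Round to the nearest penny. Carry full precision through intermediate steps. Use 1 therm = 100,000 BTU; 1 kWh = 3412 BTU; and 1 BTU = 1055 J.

Heat load = 23500 MJ = 23,500,000,000 J / 1055 = 22,274,882 BTU
Gas: input = 22,274,882 / 0.74 = 30,101,191 BTU = 301 therm → 301 × £1.66 = £499.68
Heat pump: 22,274,882 BTU / 3412 = 6,528 kWh heat; / 3.3 = 1,978 kWh in → × £0.0986 = £195.06
Difference = |£499.68 − £195.06| = £304.62

£304.62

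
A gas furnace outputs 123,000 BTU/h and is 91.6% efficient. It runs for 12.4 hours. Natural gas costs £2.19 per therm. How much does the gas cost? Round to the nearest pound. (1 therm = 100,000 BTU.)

£36

Heat delivered = 123,000 BTU/h × 12.4 h = 1,525,200 BTU
Gas input = 1,525,200 / 0.916 = 1,665,066 BTU
= 1,665,066 / 100,000 = 16.65 therm
Cost = 16.65 × £2.19/therm = £36.46 ≈ £36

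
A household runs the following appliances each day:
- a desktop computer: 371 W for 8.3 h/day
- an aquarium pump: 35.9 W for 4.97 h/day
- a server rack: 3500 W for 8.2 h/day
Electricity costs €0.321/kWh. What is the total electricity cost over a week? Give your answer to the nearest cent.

€71.81

desktop computer: 371 W × 8.3 h × 7 d = 21,555 Wh = 21.56 kWh
aquarium pump: 35.9 W × 4.97 h × 7 d = 1,249 Wh = 1.249 kWh
server rack: 3500 W × 8.2 h × 7 d = 200,900 Wh = 200.9 kWh
Total energy = 21.56 + 1.249 + 200.9 = 223.7 kWh
Cost = 223.7 kWh × €0.321 = €71.81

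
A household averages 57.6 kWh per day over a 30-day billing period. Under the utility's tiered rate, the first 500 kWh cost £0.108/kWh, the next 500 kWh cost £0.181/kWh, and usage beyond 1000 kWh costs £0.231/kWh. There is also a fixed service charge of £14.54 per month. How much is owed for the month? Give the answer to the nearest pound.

£327

Usage = 57.6 kWh/day × 30 days = 1728 kWh
First 500 kWh × £0.108 = £54.00
Next 500 kWh × £0.181 = £90.50
Remaining 728 kWh × £0.231 = £168.17
Energy charge = £312.67; + service £14.54 = £327.21 ≈ £327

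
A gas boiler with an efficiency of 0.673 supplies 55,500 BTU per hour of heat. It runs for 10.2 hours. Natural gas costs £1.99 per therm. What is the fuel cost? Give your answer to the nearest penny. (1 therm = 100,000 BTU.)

Heat delivered = 55,500 BTU/h × 10.2 h = 566,100 BTU
Gas input = 566,100 / 0.673 = 841,159 BTU
= 841,159 / 100,000 = 8.412 therm
Cost = 8.412 × £1.99/therm = £16.74

£16.74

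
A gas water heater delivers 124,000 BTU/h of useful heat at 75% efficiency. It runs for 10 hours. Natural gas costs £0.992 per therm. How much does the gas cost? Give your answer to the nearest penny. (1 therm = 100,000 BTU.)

£16.40

Heat delivered = 124,000 BTU/h × 10 h = 1,240,000 BTU
Gas input = 1,240,000 / 0.75 = 1,653,333 BTU
= 1,653,333 / 100,000 = 16.53 therm
Cost = 16.53 × £0.992/therm = £16.40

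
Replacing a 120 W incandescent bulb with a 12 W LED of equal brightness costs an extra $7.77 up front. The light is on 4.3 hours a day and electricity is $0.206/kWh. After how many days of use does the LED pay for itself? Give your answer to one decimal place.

Power saved = 120 − 12 = 108 W
Daily energy saved = 108 W × 4.3 h = 464.4 Wh = 0.4644 kWh
Daily savings = 0.4644 × $0.206 = $0.0957
Payback = $7.77 / $0.0957 per day = 81.22 days

81.2 days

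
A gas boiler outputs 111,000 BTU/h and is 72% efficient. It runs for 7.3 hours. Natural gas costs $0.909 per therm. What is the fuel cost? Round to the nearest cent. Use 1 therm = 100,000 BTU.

$10.23

Heat delivered = 111,000 BTU/h × 7.3 h = 810,300 BTU
Gas input = 810,300 / 0.72 = 1,125,417 BTU
= 1,125,417 / 100,000 = 11.25 therm
Cost = 11.25 × $0.909/therm = $10.23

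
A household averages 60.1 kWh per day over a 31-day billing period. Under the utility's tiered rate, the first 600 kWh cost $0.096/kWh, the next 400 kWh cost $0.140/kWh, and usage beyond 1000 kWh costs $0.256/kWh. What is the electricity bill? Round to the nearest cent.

Usage = 60.1 kWh/day × 31 days = 1863.1 kWh
First 600 kWh × $0.096 = $57.60
Next 400 kWh × $0.140 = $56.00
Remaining 863.1 kWh × $0.256 = $220.95
Total = $334.55

$334.55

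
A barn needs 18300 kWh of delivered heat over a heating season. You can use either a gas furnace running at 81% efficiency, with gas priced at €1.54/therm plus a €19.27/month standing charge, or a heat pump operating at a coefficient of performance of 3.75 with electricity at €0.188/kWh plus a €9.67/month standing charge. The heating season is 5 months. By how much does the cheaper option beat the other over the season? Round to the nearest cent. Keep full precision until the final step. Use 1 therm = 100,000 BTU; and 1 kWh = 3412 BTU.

€317.68

Heat load = 18300 kWh × 3412 = 62,439,600 BTU
Gas: input = 62,439,600 / 0.81 = 77,085,926 BTU = 770.9 therm → 770.9 × €1.54 = €1,187.12; + 5 × €19.27 standing = €1,283.47
Heat pump: 62,439,600 BTU / 3412 = 18,300 kWh heat; / 3.75 = 4,880 kWh in → × €0.188 = €917.44; + 5 × €9.67 standing = €965.79
Difference = |€1,283.47 − €965.79| = €317.68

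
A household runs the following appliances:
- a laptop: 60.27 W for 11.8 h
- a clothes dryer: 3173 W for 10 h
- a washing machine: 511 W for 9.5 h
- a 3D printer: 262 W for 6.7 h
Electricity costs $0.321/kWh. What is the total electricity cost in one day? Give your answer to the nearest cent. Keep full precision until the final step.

laptop: 60.27 W × 11.8 h = 711 Wh = 0.7112 kWh
clothes dryer: 3173 W × 10 h = 31,730 Wh = 31.73 kWh
washing machine: 511 W × 9.5 h = 4,854 Wh = 4.854 kWh
3D printer: 262 W × 6.7 h = 1,755 Wh = 1.755 kWh
Total energy = 0.7112 + 31.73 + 4.854 + 1.755 = 39.05 kWh
Cost = 39.05 kWh × $0.321 = $12.54

$12.54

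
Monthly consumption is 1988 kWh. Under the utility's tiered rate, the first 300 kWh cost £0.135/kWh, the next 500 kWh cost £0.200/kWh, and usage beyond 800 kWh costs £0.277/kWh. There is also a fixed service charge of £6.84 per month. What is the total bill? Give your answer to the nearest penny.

First 300 kWh × £0.135 = £40.50
Next 500 kWh × £0.200 = £100.00
Remaining 1188 kWh × £0.277 = £329.08
Energy charge = £469.58; + service £6.84 = £476.42

£476.42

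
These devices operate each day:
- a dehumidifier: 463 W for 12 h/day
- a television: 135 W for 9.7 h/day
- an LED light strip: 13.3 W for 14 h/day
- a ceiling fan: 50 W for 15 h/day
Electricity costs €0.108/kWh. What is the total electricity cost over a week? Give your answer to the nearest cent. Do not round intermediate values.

€5.90

dehumidifier: 463 W × 12 h × 7 d = 38,892 Wh = 38.89 kWh
television: 135 W × 9.7 h × 7 d = 9,166 Wh = 9.166 kWh
LED light strip: 13.3 W × 14 h × 7 d = 1,303 Wh = 1.303 kWh
ceiling fan: 50 W × 15 h × 7 d = 5,250 Wh = 5.25 kWh
Total energy = 38.89 + 9.166 + 1.303 + 5.25 = 54.61 kWh
Cost = 54.61 kWh × €0.108 = €5.90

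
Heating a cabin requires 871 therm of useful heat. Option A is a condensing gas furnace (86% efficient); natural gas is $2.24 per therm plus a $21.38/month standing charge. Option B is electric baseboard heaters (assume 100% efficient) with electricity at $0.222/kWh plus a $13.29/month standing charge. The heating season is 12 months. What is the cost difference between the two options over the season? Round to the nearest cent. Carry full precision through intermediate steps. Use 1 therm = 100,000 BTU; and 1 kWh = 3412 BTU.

$3301.38

Heat load = 871 therm × 100,000 = 87,100,000 BTU
Gas: input = 87,100,000 / 0.86 = 101,279,070 BTU = 1,013 therm → 1,013 × $2.24 = $2,268.65; + 12 × $21.38 standing = $2,525.21
Electric: 87,100,000 BTU / 3412 = 25,530 kWh → × $0.222 = $5,667.12; + 12 × $13.29 standing = $5,826.60
Difference = |$2,525.21 − $5,826.60| = $3,301.38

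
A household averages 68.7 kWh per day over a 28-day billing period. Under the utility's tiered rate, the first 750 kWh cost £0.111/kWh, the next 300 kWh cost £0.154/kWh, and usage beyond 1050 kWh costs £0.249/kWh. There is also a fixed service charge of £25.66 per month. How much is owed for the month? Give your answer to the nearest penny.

£372.64

Usage = 68.7 kWh/day × 28 days = 1923.6 kWh
First 750 kWh × £0.111 = £83.25
Next 300 kWh × £0.154 = £46.20
Remaining 873.6 kWh × £0.249 = £217.53
Energy charge = £346.98; + service £25.66 = £372.64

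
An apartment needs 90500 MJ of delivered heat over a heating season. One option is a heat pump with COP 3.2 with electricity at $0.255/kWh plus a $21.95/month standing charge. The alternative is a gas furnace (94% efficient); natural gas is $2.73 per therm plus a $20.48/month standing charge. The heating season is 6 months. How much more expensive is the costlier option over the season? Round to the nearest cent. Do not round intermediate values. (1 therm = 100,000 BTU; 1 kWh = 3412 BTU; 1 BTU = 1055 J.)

$479.06

Heat load = 90500 MJ = 90,500,000,000 J / 1055 = 85,781,991 BTU
Gas: input = 85,781,991 / 0.94 = 91,257,437 BTU = 912.6 therm → 912.6 × $2.73 = $2,491.33; + 6 × $20.48 standing = $2,614.21
Heat pump: 85,781,991 BTU / 3412 = 25,140 kWh heat; / 3.2 = 7,857 kWh in → × $0.255 = $2,003.44; + 6 × $21.95 standing = $2,135.14
Difference = |$2,614.21 − $2,135.14| = $479.06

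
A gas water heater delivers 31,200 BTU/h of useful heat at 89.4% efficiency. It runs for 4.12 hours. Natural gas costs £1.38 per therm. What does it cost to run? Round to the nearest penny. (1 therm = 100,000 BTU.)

£1.98

Heat delivered = 31,200 BTU/h × 4.12 h = 128,544 BTU
Gas input = 128,544 / 0.894 = 143,785 BTU
= 143,785 / 100,000 = 1.438 therm
Cost = 1.438 × £1.38/therm = £1.98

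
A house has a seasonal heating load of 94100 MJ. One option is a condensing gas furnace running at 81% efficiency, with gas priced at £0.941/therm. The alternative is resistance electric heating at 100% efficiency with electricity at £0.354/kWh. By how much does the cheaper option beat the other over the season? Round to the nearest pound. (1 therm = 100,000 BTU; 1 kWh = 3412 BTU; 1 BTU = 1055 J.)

£8218

Heat load = 94100 MJ = 94,100,000,000 J / 1055 = 89,194,313 BTU
Gas: input = 89,194,313 / 0.810 = 110,116,436 BTU = 1,101 therm → 1,101 × £0.941 = £1,036.20
Electric: 89,194,313 BTU / 3412 = 26,140 kWh → × £0.354 = £9,254.04
Difference = |£1,036.20 − £9,254.04| = £8,217.85 ≈ £8218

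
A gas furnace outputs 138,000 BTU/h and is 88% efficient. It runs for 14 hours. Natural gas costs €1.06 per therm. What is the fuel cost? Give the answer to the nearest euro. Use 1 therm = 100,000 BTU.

€23

Heat delivered = 138,000 BTU/h × 14 h = 1,932,000 BTU
Gas input = 1,932,000 / 0.88 = 2,195,455 BTU
= 2,195,455 / 100,000 = 21.95 therm
Cost = 21.95 × €1.06/therm = €23.27 ≈ €23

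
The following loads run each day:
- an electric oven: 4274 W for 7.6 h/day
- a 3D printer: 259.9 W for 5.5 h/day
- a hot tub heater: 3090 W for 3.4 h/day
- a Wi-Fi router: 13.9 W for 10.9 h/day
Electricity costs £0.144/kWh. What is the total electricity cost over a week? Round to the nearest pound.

electric oven: 4274 W × 7.6 h × 7 d = 227,377 Wh = 227.4 kWh
3D printer: 259.9 W × 5.5 h × 7 d = 10,006 Wh = 10.01 kWh
hot tub heater: 3090 W × 3.4 h × 7 d = 73,542 Wh = 73.54 kWh
Wi-Fi router: 13.9 W × 10.9 h × 7 d = 1,061 Wh = 1.061 kWh
Total energy = 227.4 + 10.01 + 73.54 + 1.061 = 312 kWh
Cost = 312 kWh × £0.144 = £44.93 ≈ £45

£45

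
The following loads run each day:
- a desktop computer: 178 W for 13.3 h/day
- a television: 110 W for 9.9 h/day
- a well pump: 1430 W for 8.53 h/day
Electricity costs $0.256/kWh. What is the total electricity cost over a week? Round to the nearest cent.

$28.05

desktop computer: 178 W × 13.3 h × 7 d = 16,572 Wh = 16.57 kWh
television: 110 W × 9.9 h × 7 d = 7,623 Wh = 7.623 kWh
well pump: 1430 W × 8.53 h × 7 d = 85,385 Wh = 85.39 kWh
Total energy = 16.57 + 7.623 + 85.39 = 109.6 kWh
Cost = 109.6 kWh × $0.256 = $28.05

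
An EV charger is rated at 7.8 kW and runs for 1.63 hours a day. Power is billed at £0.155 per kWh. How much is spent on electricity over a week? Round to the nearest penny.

Energy = 7800 W × 1.63 h/day × 7 days = 88,998 Wh = 89 kWh
Cost = 89 kWh × £0.155/kWh = £13.79

£13.79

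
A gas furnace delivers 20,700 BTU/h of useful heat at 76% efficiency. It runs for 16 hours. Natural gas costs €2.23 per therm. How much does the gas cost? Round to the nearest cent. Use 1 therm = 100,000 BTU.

Heat delivered = 20,700 BTU/h × 16 h = 331,200 BTU
Gas input = 331,200 / 0.76 = 435,789 BTU
= 435,789 / 100,000 = 4.358 therm
Cost = 4.358 × €2.23/therm = €9.72

€9.72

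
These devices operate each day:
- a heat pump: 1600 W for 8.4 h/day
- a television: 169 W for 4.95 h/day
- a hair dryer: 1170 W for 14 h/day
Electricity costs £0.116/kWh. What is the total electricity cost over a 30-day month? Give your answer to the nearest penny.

£106.68

heat pump: 1600 W × 8.4 h × 30 d = 403,200 Wh = 403.2 kWh
television: 169 W × 4.95 h × 30 d = 25,097 Wh = 25.1 kWh
hair dryer: 1170 W × 14 h × 30 d = 491,400 Wh = 491.4 kWh
Total energy = 403.2 + 25.1 + 491.4 = 919.7 kWh
Cost = 919.7 kWh × £0.116 = £106.68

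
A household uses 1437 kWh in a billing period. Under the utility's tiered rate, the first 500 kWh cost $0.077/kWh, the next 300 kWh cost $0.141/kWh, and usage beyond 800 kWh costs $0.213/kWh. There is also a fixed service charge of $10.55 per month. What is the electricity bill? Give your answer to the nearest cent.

First 500 kWh × $0.077 = $38.50
Next 300 kWh × $0.141 = $42.30
Remaining 637 kWh × $0.213 = $135.68
Energy charge = $216.48; + service $10.55 = $227.03

$227.03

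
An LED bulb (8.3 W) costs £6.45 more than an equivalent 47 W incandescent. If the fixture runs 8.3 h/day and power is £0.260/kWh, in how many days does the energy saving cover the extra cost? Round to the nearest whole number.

Power saved = 47 − 8.3 = 38.7 W
Daily energy saved = 38.7 W × 8.3 h = 321.2 Wh = 0.32121 kWh
Daily savings = 0.32121 × £0.260 = £0.0835
Payback = £6.45 / £0.0835 per day = 77.23 days

77 days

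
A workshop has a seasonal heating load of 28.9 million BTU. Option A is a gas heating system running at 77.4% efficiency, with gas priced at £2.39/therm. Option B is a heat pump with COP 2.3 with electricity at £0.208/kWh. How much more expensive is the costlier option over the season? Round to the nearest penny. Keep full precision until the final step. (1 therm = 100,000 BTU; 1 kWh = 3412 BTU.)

Heat load = 28.9 × 10⁶ BTU = 28,900,000 BTU
Gas: input = 28,900,000 / 0.774 = 37,338,501 BTU = 373.4 therm → 373.4 × £2.39 = £892.39
Heat pump: 28,900,000 BTU / 3412 = 8,470 kWh heat; / 2.3 = 3,683 kWh in → × £0.208 = £765.99
Difference = |£892.39 − £765.99| = £126.40

£126.40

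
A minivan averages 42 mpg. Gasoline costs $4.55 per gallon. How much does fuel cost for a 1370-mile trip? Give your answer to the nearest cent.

$148.42

Fuel = 1370 mi / 42 mpg = 32.62 gal
Cost = 32.62 gal × $4.55/gal = $148.42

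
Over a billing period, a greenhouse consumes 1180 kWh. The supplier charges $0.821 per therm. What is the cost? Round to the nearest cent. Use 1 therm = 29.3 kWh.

$33.06

1180 kWh × (0.03413 therm/kWh) = 40.27 therm
Cost = 40.27 therm × $0.821/therm = $33.06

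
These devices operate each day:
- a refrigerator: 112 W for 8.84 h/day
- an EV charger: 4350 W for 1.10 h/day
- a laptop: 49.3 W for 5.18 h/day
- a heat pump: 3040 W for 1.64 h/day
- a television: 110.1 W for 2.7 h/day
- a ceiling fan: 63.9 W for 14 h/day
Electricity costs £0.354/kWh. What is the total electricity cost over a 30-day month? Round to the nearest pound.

refrigerator: 112 W × 8.84 h × 30 d = 29,702 Wh = 29.7 kWh
EV charger: 4350 W × 1.10 h × 30 d = 143,550 Wh = 143.6 kWh
laptop: 49.3 W × 5.18 h × 30 d = 7,661 Wh = 7.661 kWh
heat pump: 3040 W × 1.64 h × 30 d = 149,568 Wh = 149.6 kWh
television: 110.1 W × 2.7 h × 30 d = 8,918 Wh = 8.918 kWh
ceiling fan: 63.9 W × 14 h × 30 d = 26,838 Wh = 26.84 kWh
Total energy = 29.7 + 143.6 + 7.661 + 149.6 + 8.918 + 26.84 = 366.2 kWh
Cost = 366.2 kWh × £0.354 = £129.65 ≈ £130

£130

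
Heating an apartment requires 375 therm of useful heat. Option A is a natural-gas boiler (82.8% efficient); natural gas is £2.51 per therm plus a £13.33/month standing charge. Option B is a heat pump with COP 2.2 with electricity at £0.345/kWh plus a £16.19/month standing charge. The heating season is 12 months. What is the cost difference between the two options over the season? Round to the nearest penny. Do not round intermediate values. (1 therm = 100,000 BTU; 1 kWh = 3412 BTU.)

Heat load = 375 therm × 100,000 = 37,500,000 BTU
Gas: input = 37,500,000 / 0.828 = 45,289,855 BTU = 452.9 therm → 452.9 × £2.51 = £1,136.78; + 12 × £13.33 standing = £1,296.74
Heat pump: 37,500,000 BTU / 3412 = 10,990 kWh heat; / 2.2 = 4,996 kWh in → × £0.345 = £1,723.53; + 12 × £16.19 standing = £1,917.81
Difference = |£1,296.74 − £1,917.81| = £621.07

£621.07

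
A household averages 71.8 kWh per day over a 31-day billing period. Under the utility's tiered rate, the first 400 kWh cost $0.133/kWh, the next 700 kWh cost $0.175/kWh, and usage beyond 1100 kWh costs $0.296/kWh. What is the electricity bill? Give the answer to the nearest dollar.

$509

Usage = 71.8 kWh/day × 31 days = 2225.8 kWh
First 400 kWh × $0.133 = $53.20
Next 700 kWh × $0.175 = $122.50
Remaining 1125.8 kWh × $0.296 = $333.24
Total = $508.94 ≈ $509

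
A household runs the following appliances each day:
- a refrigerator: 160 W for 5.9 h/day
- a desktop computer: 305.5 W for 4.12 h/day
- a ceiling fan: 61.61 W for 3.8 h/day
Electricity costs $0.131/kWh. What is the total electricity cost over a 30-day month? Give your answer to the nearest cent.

$9.58

refrigerator: 160 W × 5.9 h × 30 d = 28,320 Wh = 28.32 kWh
desktop computer: 305.5 W × 4.12 h × 30 d = 37,760 Wh = 37.76 kWh
ceiling fan: 61.61 W × 3.8 h × 30 d = 7,024 Wh = 7.024 kWh
Total energy = 28.32 + 37.76 + 7.024 = 73.1 kWh
Cost = 73.1 kWh × $0.131 = $9.58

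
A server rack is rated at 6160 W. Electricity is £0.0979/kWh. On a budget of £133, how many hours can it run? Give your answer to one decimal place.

Energy budget = £133 / £0.0979 per kWh = 1,359 kWh = 1,358,529 Wh
Runtime = 1,358,529 Wh / 6160 W = 220.5 h

220.5 h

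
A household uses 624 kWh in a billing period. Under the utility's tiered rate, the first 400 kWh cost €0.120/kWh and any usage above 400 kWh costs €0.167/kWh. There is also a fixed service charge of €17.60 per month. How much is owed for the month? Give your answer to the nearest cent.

€103.01

First 400 kWh × €0.120 = €48.00
Remaining 224 kWh × €0.167 = €37.41
Energy charge = €85.41; + service €17.60 = €103.01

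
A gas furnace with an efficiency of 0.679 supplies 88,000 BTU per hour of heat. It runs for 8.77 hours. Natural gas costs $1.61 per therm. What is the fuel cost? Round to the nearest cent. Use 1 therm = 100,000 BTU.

$18.30

Heat delivered = 88,000 BTU/h × 8.77 h = 771,760 BTU
Gas input = 771,760 / 0.679 = 1,136,613 BTU
= 1,136,613 / 100,000 = 11.37 therm
Cost = 11.37 × $1.61/therm = $18.30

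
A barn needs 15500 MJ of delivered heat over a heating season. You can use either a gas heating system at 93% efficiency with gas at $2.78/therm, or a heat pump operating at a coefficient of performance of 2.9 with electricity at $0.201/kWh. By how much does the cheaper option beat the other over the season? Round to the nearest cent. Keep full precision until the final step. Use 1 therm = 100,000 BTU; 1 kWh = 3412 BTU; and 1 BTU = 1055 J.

Heat load = 15500 MJ = 15,500,000,000 J / 1055 = 14,691,943 BTU
Gas: input = 14,691,943 / 0.93 = 15,797,788 BTU = 158 therm → 158 × $2.78 = $439.18
Heat pump: 14,691,943 BTU / 3412 = 4,306 kWh heat; / 2.9 = 1,485 kWh in → × $0.201 = $298.45
Difference = |$439.18 − $298.45| = $140.73

$140.73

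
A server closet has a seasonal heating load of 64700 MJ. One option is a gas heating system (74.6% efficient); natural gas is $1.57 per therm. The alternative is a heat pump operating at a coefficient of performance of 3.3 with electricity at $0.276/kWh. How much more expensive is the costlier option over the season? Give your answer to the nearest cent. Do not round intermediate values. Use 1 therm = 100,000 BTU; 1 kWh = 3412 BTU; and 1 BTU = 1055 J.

$212.61

Heat load = 64700 MJ = 64,700,000,000 J / 1055 = 61,327,014 BTU
Gas: input = 61,327,014 / 0.746 = 82,207,794 BTU = 822.1 therm → 822.1 × $1.57 = $1,290.66
Heat pump: 61,327,014 BTU / 3412 = 17,970 kWh heat; / 3.3 = 5,447 kWh in → × $0.276 = $1,503.27
Difference = |$1,290.66 − $1,503.27| = $212.61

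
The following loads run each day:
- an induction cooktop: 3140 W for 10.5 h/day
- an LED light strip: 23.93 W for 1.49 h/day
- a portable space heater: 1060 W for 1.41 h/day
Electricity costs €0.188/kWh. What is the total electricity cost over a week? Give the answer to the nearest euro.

induction cooktop: 3140 W × 10.5 h × 7 d = 230,790 Wh = 230.8 kWh
LED light strip: 23.93 W × 1.49 h × 7 d = 250 Wh = 0.2496 kWh
portable space heater: 1060 W × 1.41 h × 7 d = 10,462 Wh = 10.46 kWh
Total energy = 230.8 + 0.2496 + 10.46 = 241.5 kWh
Cost = 241.5 kWh × €0.188 = €45.40 ≈ €45

€45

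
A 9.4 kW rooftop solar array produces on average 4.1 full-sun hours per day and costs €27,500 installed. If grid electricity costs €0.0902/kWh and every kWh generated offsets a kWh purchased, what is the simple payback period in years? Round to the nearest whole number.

Daily generation = 9.4 kW × 4.1 h = 38.54 kWh
Annual generation = 38.54 × 365 = 14067 kWh
Annual savings = 14067 × €0.0902 = €1,268.85
Payback = €27,500 / €1,268.85 = 21.7 years

22 years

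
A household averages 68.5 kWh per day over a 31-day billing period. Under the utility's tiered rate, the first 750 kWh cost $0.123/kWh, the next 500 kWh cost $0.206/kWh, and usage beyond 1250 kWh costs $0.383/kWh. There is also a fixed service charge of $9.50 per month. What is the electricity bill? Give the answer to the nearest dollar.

Usage = 68.5 kWh/day × 31 days = 2123.5 kWh
First 750 kWh × $0.123 = $92.25
Next 500 kWh × $0.206 = $103.00
Remaining 873.5 kWh × $0.383 = $334.55
Energy charge = $529.80; + service $9.50 = $539.30 ≈ $539

$539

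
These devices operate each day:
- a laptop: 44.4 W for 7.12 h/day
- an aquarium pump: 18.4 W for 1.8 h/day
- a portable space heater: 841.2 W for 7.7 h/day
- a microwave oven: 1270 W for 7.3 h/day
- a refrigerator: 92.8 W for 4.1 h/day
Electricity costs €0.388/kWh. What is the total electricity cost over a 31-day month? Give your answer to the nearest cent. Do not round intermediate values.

laptop: 44.4 W × 7.12 h × 31 d = 9,800 Wh = 9.8 kWh
aquarium pump: 18.4 W × 1.8 h × 31 d = 1,027 Wh = 1.027 kWh
portable space heater: 841.2 W × 7.7 h × 31 d = 200,794 Wh = 200.8 kWh
microwave oven: 1270 W × 7.3 h × 31 d = 287,401 Wh = 287.4 kWh
refrigerator: 92.8 W × 4.1 h × 31 d = 11,795 Wh = 11.79 kWh
Total energy = 9.8 + 1.027 + 200.8 + 287.4 + 11.79 = 510.8 kWh
Cost = 510.8 kWh × €0.388 = €198.20

€198.20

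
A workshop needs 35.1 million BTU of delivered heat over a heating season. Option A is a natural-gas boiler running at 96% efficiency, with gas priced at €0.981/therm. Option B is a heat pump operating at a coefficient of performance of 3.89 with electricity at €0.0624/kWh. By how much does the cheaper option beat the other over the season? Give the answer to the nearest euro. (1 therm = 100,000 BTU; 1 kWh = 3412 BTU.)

€194

Heat load = 35.1 × 10⁶ BTU = 35,100,000 BTU
Gas: input = 35,100,000 / 0.96 = 36,562,500 BTU = 365.6 therm → 365.6 × €0.981 = €358.68
Heat pump: 35,100,000 BTU / 3412 = 10,290 kWh heat; / 3.89 = 2,645 kWh in → × €0.0624 = €165.02
Difference = |€358.68 − €165.02| = €193.66 ≈ €194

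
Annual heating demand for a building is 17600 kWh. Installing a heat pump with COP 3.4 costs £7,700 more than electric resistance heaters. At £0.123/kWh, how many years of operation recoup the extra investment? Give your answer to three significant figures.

5.04 years

Resistance: 17600 kWh × £0.123 = £2,164.80/yr
Heat pump: 17600 / 3.4 = 5176 kWh in → × £0.123 = £636.71/yr
Annual savings = £1,528.09
Payback = £7,700 / £1,528.09 = 5.04 years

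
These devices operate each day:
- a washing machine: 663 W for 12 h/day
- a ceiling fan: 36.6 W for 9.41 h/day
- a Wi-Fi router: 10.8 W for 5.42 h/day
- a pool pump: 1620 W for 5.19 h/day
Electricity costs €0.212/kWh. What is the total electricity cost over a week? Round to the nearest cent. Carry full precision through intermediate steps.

€24.88

washing machine: 663 W × 12 h × 7 d = 55,692 Wh = 55.69 kWh
ceiling fan: 36.6 W × 9.41 h × 7 d = 2,411 Wh = 2.411 kWh
Wi-Fi router: 10.8 W × 5.42 h × 7 d = 410 Wh = 0.4098 kWh
pool pump: 1620 W × 5.19 h × 7 d = 58,855 Wh = 58.85 kWh
Total energy = 55.69 + 2.411 + 0.4098 + 58.85 = 117.4 kWh
Cost = 117.4 kWh × €0.212 = €24.88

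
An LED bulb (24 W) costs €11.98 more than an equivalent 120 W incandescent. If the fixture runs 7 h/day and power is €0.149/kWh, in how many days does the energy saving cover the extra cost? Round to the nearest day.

Power saved = 120 − 24 = 96 W
Daily energy saved = 96 W × 7 h = 672 Wh = 0.672 kWh
Daily savings = 0.672 × €0.149 = €0.1001
Payback = €11.98 / €0.1001 per day = 119.6 days

120 days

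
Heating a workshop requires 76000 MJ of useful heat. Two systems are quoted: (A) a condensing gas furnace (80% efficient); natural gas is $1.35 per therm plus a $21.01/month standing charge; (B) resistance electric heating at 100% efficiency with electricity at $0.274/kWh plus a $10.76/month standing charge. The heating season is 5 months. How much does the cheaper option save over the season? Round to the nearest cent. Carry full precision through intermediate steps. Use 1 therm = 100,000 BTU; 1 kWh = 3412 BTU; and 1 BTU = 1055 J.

$4518.10

Heat load = 76000 MJ = 76,000,000,000 J / 1055 = 72,037,915 BTU
Gas: input = 72,037,915 / 0.80 = 90,047,393 BTU = 900.5 therm → 900.5 × $1.35 = $1,215.64; + 5 × $21.01 standing = $1,320.69
Electric: 72,037,915 BTU / 3412 = 21,110 kWh → × $0.274 = $5,784.99; + 5 × $10.76 standing = $5,838.79
Difference = |$1,320.69 − $5,838.79| = $4,518.10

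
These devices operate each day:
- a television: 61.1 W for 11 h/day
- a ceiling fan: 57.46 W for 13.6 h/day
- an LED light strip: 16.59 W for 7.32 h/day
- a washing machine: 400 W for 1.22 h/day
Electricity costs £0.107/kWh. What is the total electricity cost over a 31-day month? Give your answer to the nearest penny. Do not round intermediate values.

television: 61.1 W × 11 h × 31 d = 20,835 Wh = 20.84 kWh
ceiling fan: 57.46 W × 13.6 h × 31 d = 24,225 Wh = 24.23 kWh
LED light strip: 16.59 W × 7.32 h × 31 d = 3,765 Wh = 3.765 kWh
washing machine: 400 W × 1.22 h × 31 d = 15,128 Wh = 15.13 kWh
Total energy = 20.84 + 24.23 + 3.765 + 15.13 = 63.95 kWh
Cost = 63.95 kWh × £0.107 = £6.84

£6.84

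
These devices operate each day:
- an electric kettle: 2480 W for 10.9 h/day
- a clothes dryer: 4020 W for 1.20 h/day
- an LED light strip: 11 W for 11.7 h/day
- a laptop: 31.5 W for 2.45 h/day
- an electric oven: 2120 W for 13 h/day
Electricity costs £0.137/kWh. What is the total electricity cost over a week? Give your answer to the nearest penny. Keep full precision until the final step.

electric kettle: 2480 W × 10.9 h × 7 d = 189,224 Wh = 189.2 kWh
clothes dryer: 4020 W × 1.20 h × 7 d = 33,768 Wh = 33.77 kWh
LED light strip: 11 W × 11.7 h × 7 d = 901 Wh = 0.9009 kWh
laptop: 31.5 W × 2.45 h × 7 d = 540 Wh = 0.5402 kWh
electric oven: 2120 W × 13 h × 7 d = 192,920 Wh = 192.9 kWh
Total energy = 189.2 + 33.77 + 0.9009 + 0.5402 + 192.9 = 417.4 kWh
Cost = 417.4 kWh × £0.137 = £57.18

£57.18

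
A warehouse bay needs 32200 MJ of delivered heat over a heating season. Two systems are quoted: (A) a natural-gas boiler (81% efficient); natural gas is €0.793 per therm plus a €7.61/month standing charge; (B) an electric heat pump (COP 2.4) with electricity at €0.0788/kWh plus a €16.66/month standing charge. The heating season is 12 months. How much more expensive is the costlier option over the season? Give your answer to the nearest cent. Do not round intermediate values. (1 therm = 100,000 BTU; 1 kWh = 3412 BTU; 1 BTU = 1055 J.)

Heat load = 32200 MJ = 32,200,000,000 J / 1055 = 30,521,327 BTU
Gas: input = 30,521,327 / 0.81 = 37,680,651 BTU = 376.8 therm → 376.8 × €0.793 = €298.81; + 12 × €7.61 standing = €390.13
Heat pump: 30,521,327 BTU / 3412 = 8,945 kWh heat; / 2.4 = 3,727 kWh in → × €0.0788 = €293.70; + 12 × €16.66 standing = €493.62
Difference = |€390.13 − €493.62| = €103.50

€103.50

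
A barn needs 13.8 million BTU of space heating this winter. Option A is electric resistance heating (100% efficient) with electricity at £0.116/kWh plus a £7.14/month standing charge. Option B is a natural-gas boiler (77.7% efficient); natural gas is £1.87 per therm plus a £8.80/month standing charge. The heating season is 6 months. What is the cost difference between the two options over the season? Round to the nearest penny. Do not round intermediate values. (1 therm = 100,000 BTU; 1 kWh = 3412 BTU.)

£127.08

Heat load = 13.8 × 10⁶ BTU = 13,800,000 BTU
Gas: input = 13,800,000 / 0.777 = 17,760,618 BTU = 177.6 therm → 177.6 × £1.87 = £332.12; + 6 × £8.80 standing = £384.92
Electric: 13,800,000 BTU / 3412 = 4,045 kWh → × £0.116 = £469.17; + 6 × £7.14 standing = £512.01
Difference = |£384.92 − £512.01| = £127.08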